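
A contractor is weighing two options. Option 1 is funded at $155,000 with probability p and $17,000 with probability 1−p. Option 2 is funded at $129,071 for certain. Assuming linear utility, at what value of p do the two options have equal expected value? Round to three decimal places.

p·155000 + (1−p)·17000 = 129071
138000p + 17000 = 129071
p = (129071 − 17000) / 138000

p = 0.812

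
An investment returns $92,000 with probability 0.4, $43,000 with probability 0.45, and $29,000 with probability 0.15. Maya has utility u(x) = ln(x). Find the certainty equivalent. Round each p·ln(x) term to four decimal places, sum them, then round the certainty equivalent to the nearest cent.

$54,945.66

E[u] = 0.4·ln(92000) + 0.45·ln(43000) + 0.15·ln(29000) = 4.5718 + 4.8010 + 1.5413 = 10.9141
CE = e^10.9141 ≈ 54945.66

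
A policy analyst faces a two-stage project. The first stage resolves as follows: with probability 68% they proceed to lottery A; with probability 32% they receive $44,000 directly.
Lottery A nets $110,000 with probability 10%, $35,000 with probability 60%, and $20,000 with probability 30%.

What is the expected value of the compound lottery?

EV(A) = 0.1 × 110000 + 0.6 × 35000 + 0.3 × 20000 = 11000 + 21000 + 6000 = 38000
Branch B: 44000 (certain)
Overall = 0.68 × 38000 + 0.32 × 44000 = 25840 + 14080 = 39920

$39,920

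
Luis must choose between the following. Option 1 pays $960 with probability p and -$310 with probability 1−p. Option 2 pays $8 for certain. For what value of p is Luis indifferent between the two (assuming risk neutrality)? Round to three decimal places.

p·960 + (1−p)·(-310) = 8
1270p − 310 = 8
p = (8 + 310) / 1270

p = 0.250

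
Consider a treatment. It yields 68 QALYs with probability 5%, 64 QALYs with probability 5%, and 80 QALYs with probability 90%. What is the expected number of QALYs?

EV = 0.05 × 68 + 0.05 × 64 + 0.9 × 80 = 3.4 + 3.2 + 72 = 78.6

78.6 QALYs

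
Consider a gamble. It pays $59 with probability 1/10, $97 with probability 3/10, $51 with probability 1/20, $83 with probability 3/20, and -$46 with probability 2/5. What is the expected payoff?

$31.60

EV = 1/10 × 59 + 3/10 × 97 + 1/20 × 51 + 3/20 × 83 + 2/5 × (-46) = 5.9 + 29.1 + 2.55 + 12.45 − 18.4 = 31.6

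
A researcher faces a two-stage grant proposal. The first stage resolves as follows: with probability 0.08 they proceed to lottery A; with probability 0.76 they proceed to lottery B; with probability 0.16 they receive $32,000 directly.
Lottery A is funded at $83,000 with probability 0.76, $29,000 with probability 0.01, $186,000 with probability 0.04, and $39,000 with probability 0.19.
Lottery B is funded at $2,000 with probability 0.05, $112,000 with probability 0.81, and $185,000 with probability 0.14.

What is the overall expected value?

EV(A) = 0.76 × 83000 + 0.01 × 29000 + 0.04 × 186000 + 0.19 × 39000 = 63080 + 290 + 7440 + 7410 = 78220
EV(B) = 0.05 × 2000 + 0.81 × 112000 + 0.14 × 185000 = 100 + 90720 + 25900 = 116720
Branch C: 32000 (certain)
Overall = 0.08 × 78220 + 0.76 × 116720 + 0.16 × 32000 = 6257.6 + 88707.2 + 5120 = 100084.8

$100,084.80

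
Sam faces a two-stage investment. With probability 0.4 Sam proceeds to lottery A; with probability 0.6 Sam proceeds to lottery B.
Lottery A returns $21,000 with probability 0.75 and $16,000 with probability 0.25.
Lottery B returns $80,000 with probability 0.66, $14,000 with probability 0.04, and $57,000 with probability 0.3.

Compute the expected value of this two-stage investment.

$50,176

EV(A) = 0.75 × 21000 + 0.25 × 16000 = 15750 + 4000 = 19750
EV(B) = 0.66 × 80000 + 0.04 × 14000 + 0.3 × 57000 = 52800 + 560 + 17100 = 70460
Overall = 0.4 × 19750 + 0.6 × 70460 = 7900 + 42276 = 50176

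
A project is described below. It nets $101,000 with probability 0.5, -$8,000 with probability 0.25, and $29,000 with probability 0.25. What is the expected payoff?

EV = 0.5 × 101000 + 0.25 × (-8000) + 0.25 × 29000 = 50500 − 2000 + 7250 = 55750

$55,750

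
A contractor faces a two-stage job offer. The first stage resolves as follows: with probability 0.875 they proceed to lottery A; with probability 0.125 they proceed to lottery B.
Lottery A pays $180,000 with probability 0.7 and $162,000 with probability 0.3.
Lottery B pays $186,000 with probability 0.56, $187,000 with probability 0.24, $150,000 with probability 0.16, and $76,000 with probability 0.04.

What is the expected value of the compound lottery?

$174,785

EV(A) = 0.7 × 180000 + 0.3 × 162000 = 126000 + 48600 = 174600
EV(B) = 0.56 × 186000 + 0.24 × 187000 + 0.16 × 150000 + 0.04 × 76000 = 104160 + 44880 + 24000 + 3040 = 176080
Overall = 0.875 × 174600 + 0.125 × 176080 = 152775 + 22010 = 174785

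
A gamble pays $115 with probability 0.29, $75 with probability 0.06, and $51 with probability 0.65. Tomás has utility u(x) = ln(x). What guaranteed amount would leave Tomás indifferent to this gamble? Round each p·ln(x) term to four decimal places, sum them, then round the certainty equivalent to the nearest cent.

$66.07

E[u] = 0.29·ln(115) + 0.06·ln(75) + 0.65·ln(51) = 1.3760 + 0.2590 + 2.5557 = 4.1907
CE = e^4.1907 ≈ 66.07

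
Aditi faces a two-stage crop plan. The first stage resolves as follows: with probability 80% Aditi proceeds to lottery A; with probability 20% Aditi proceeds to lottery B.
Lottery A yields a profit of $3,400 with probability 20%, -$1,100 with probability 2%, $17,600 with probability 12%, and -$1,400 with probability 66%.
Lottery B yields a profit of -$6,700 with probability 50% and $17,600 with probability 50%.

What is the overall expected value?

EV(A) = 0.2 × 3400 + 0.02 × (-1100) + 0.12 × 17600 + 0.66 × (-1400) = 680 − 22 + 2112 − 924 = 1846
EV(B) = 0.5 × (-6700) + 0.5 × 17600 = -3350 + 8800 = 5450
Overall = 0.8 × 1846 + 0.2 × 5450 = 1476.8 + 1090 = 2566.8

$2,566.80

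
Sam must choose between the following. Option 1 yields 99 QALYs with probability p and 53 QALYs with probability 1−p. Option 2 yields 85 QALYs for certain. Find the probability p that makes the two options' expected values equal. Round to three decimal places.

p·99 + (1−p)·53 = 85
46p + 53 = 85
p = (85 − 53) / 46

p = 0.696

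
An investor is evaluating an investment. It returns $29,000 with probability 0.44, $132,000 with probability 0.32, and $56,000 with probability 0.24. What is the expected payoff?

$68,440

EV = 0.44 × 29000 + 0.32 × 132000 + 0.24 × 56000 = 12760 + 42240 + 13440 = 68440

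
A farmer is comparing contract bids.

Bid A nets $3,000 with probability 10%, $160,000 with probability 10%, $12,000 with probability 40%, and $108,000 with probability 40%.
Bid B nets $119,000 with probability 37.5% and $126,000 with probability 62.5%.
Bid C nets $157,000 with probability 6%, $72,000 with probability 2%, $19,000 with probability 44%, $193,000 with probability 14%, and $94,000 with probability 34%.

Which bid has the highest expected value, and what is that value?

Bid B ($123,375)

Bid A = 0.1 × 3000 + 0.1 × 160000 + 0.4 × 12000 + 0.4 × 108000 = 300 + 16000 + 4800 + 43200 = 64300
Bid B = 0.375 × 119000 + 0.625 × 126000 = 44625 + 78750 = 123375
Bid C = 0.06 × 157000 + 0.02 × 72000 + 0.44 × 19000 + 0.14 × 193000 + 0.34 × 94000 = 9420 + 1440 + 8360 + 27020 + 31960 = 78200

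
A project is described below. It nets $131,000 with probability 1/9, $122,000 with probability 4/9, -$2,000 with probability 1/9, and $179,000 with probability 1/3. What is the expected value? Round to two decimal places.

EV = 1/9 × 131000 + 4/9 × 122000 + 1/9 × (-2000) + 1/3 × 179000 = 14555.5556 + 54222.2222 − 222.2222 + 59666.6667 = 128222.2222

$128,222.22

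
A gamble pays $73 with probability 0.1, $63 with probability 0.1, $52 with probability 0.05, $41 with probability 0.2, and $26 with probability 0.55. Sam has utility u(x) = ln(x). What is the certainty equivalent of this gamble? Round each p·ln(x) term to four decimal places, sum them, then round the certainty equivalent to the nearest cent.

$35.72

E[u] = 0.1·ln(73) + 0.1·ln(63) + 0.05·ln(52) + 0.2·ln(41) + 0.55·ln(26) = 0.4290 + 0.4143 + 0.1976 + 0.7427 + 1.7920 = 3.5756
CE = e^3.5756 ≈ 35.72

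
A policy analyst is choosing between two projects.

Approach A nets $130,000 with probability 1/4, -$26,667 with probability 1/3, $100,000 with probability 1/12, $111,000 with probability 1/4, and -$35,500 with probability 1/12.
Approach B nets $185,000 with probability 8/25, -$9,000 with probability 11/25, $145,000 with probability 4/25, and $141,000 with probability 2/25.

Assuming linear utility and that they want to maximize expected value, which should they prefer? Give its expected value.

Approach B ($89,720)

Approach A = 1/4 × 130000 + 1/3 × (-26667) + 1/12 × 100000 + 1/4 × 111000 + 1/12 × (-35500) = 32500 − 8889 + 8333.3333 + 27750 − 2958.3333 = 56736
Approach B = 8/25 × 185000 + 11/25 × (-9000) + 4/25 × 145000 + 2/25 × 141000 = 59200 − 3960 + 23200 + 11280 = 89720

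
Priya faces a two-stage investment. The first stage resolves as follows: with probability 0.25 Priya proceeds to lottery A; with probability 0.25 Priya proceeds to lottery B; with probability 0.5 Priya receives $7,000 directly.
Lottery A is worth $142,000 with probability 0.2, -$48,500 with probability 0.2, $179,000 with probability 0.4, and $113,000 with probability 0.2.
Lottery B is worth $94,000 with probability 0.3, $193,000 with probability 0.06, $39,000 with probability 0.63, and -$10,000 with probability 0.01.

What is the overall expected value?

EV(A) = 0.2 × 142000 + 0.2 × (-48500) + 0.4 × 179000 + 0.2 × 113000 = 28400 − 9700 + 71600 + 22600 = 112900
EV(B) = 0.3 × 94000 + 0.06 × 193000 + 0.63 × 39000 + 0.01 × (-10000) = 28200 + 11580 + 24570 − 100 = 64250
Branch C: 7000 (certain)
Overall = 0.25 × 112900 + 0.25 × 64250 + 0.5 × 7000 = 28225 + 16062.5 + 3500 = 47787.5

$47,787.50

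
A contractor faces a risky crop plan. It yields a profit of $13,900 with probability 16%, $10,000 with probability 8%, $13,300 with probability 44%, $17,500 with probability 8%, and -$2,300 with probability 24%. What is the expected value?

$9,724

EV = 0.16 × 13900 + 0.08 × 10000 + 0.44 × 13300 + 0.08 × 17500 + 0.24 × (-2300) = 2224 + 800 + 5852 + 1400 − 552 = 9724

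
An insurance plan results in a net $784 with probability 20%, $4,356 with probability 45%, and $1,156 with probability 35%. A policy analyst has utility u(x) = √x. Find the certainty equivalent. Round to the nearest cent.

E[u] = 0.2·√784 + 0.45·√4356 + 0.35·√1156 = 0.2·28 + 0.45·66 + 0.35·34 = 47.2
CE = (47.2)² = 2227.84

$2,227.84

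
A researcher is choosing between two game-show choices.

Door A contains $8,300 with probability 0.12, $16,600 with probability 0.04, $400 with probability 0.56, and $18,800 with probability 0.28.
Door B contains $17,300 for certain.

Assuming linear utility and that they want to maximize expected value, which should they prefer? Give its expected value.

Door B ($17,300)

Door A = 0.12 × 8300 + 0.04 × 16600 + 0.56 × 400 + 0.28 × 18800 = 996 + 664 + 224 + 5264 = 7148
Door B: 17300 (certain)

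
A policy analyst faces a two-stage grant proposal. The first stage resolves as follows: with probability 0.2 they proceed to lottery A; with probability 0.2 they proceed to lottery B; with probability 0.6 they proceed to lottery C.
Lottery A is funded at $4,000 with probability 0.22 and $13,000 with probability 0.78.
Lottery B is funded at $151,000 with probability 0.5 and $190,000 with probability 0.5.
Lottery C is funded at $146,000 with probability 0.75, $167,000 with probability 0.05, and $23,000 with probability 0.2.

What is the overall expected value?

EV(A) = 0.22 × 4000 + 0.78 × 13000 = 880 + 10140 = 11020
EV(B) = 0.5 × 151000 + 0.5 × 190000 = 75500 + 95000 = 170500
EV(C) = 0.75 × 146000 + 0.05 × 167000 + 0.2 × 23000 = 109500 + 8350 + 4600 = 122450
Overall = 0.2 × 11020 + 0.2 × 170500 + 0.6 × 122450 = 2204 + 34100 + 73470 = 109774

$109,774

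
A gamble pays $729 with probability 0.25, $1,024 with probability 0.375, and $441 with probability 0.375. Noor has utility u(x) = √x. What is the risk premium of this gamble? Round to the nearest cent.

$22.73

E[u] = 0.25·√729 + 0.375·√1024 + 0.375·√441 = 0.25·27 + 0.375·32 + 0.375·21 = 26.625
CE = (26.625)² = 708.890625
Risk premium = EV − CE = 731.625 − 708.890625 = 22.734375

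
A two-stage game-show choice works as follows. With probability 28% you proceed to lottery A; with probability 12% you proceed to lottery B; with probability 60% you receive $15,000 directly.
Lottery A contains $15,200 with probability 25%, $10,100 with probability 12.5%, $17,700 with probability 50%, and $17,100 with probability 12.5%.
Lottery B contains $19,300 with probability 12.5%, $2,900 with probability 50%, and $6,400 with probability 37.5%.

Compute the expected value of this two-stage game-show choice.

EV(A) = 0.25 × 15200 + 0.125 × 10100 + 0.5 × 17700 + 0.125 × 17100 = 3800 + 1262.5 + 8850 + 2137.5 = 16050
EV(B) = 0.125 × 19300 + 0.5 × 2900 + 0.375 × 6400 = 2412.5 + 1450 + 2400 = 6262.5
Branch C: 15000 (certain)
Overall = 0.28 × 16050 + 0.12 × 6262.5 + 0.6 × 15000 = 4494 + 751.5 + 9000 = 14245.5

$14,245.50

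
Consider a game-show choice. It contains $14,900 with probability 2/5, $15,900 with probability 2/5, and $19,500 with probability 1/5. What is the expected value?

$16,220

EV = 2/5 × 14900 + 2/5 × 15900 + 1/5 × 19500 = 5960 + 6360 + 3900 = 16220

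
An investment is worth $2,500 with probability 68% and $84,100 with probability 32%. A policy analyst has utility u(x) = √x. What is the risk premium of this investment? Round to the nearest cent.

$12,533.76

E[u] = 0.68·√2500 + 0.32·√84100 = 0.68·50 + 0.32·290 = 126.8
CE = (126.8)² = 16078.24
Risk premium = EV − CE = 28612 − 16078.24 = 12533.76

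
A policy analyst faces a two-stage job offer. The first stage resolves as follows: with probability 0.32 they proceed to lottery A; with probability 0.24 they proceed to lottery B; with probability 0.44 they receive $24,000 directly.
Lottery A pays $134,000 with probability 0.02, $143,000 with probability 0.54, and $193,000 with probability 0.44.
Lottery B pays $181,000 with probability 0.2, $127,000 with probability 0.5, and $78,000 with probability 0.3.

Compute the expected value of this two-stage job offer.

$92,846.40

EV(A) = 0.02 × 134000 + 0.54 × 143000 + 0.44 × 193000 = 2680 + 77220 + 84920 = 164820
EV(B) = 0.2 × 181000 + 0.5 × 127000 + 0.3 × 78000 = 36200 + 63500 + 23400 = 123100
Branch C: 24000 (certain)
Overall = 0.32 × 164820 + 0.24 × 123100 + 0.44 × 24000 = 52742.4 + 29544 + 10560 = 92846.4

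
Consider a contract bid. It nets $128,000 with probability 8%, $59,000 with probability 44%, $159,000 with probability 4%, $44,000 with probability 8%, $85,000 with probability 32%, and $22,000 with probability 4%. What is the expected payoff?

EV = 0.08 × 128000 + 0.44 × 59000 + 0.04 × 159000 + 0.08 × 44000 + 0.32 × 85000 + 0.04 × 22000 = 10240 + 25960 + 6360 + 3520 + 27200 + 880 = 74160

$74,160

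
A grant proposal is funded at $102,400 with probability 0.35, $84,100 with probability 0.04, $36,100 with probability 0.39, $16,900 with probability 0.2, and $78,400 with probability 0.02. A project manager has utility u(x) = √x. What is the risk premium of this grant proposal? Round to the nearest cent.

E[u] = 0.35·√102400 + 0.04·√84100 + 0.39·√36100 + 0.2·√16900 + 0.02·√78400 = 0.35·320 + 0.04·290 + 0.39·190 + 0.2·130 + 0.02·280 = 229.3
CE = (229.3)² = 52578.49
Risk premium = EV − CE = 58231 − 52578.49 = 5652.51

$5,652.51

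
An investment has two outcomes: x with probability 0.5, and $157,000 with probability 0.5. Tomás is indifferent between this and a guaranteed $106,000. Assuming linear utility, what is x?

0.5·x + 0.5·157000 = 106000
0.5·x = 106000 − 78500 = 27500
x = 27500 / 0.5 = 55000

x = $55,000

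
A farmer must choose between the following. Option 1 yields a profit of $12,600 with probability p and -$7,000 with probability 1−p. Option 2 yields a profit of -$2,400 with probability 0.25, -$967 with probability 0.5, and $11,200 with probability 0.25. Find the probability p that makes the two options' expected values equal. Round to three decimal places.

EV(Option 2) = 0.25 × (-2400) + 0.5 × (-967) + 0.25 × 11200 = -600 − 483.5 + 2800 = 1716.5
p·12600 + (1−p)·(-7000) = 1716.5
19600p − 7000 = 1716.5
p = (1716.5 + 7000) / 19600

p = 0.445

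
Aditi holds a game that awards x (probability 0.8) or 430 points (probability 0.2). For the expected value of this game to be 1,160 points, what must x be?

x = 1342.5 points

0.8·x + 0.2·430 = 1160
0.8·x = 1160 − 86 = 1074
x = 1074 / 0.8 = 1342.5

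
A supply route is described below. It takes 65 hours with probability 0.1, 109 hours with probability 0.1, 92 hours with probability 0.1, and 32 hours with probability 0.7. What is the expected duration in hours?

49 hours

EV = 0.1 × 65 + 0.1 × 109 + 0.1 × 92 + 0.7 × 32 = 6.5 + 10.9 + 9.2 + 22.4 = 49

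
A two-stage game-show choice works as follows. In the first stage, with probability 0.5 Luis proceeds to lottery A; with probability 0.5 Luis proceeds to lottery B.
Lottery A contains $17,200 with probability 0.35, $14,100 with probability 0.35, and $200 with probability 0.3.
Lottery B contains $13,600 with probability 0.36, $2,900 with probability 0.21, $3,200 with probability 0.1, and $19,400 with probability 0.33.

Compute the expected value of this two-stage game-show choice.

$11,621

EV(A) = 0.35 × 17200 + 0.35 × 14100 + 0.3 × 200 = 6020 + 4935 + 60 = 11015
EV(B) = 0.36 × 13600 + 0.21 × 2900 + 0.1 × 3200 + 0.33 × 19400 = 4896 + 609 + 320 + 6402 = 12227
Overall = 0.5 × 11015 + 0.5 × 12227 = 5507.5 + 6113.5 = 11621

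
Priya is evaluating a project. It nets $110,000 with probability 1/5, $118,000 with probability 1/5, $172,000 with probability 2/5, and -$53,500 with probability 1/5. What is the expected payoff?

$103,700

EV = 1/5 × 110000 + 1/5 × 118000 + 2/5 × 172000 + 1/5 × (-53500) = 22000 + 23600 + 68800 − 10700 = 103700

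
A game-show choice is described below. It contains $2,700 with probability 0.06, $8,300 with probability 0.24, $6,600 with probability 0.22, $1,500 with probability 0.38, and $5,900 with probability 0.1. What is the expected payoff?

$4,766

EV = 0.06 × 2700 + 0.24 × 8300 + 0.22 × 6600 + 0.38 × 1500 + 0.1 × 5900 = 162 + 1992 + 1452 + 570 + 590 = 4766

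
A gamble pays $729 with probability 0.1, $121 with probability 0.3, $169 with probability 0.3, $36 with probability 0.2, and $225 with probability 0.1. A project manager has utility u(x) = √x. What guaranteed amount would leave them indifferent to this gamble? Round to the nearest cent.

$158.76

E[u] = 0.1·√729 + 0.3·√121 + 0.3·√169 + 0.2·√36 + 0.1·√225 = 0.1·27 + 0.3·11 + 0.3·13 + 0.2·6 + 0.1·15 = 12.6
CE = (12.6)² = 158.76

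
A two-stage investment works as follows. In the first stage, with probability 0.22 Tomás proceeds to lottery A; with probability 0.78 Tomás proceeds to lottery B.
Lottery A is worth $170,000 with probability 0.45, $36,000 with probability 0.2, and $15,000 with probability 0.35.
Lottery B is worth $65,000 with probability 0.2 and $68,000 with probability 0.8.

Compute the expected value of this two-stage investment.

$72,141

EV(A) = 0.45 × 170000 + 0.2 × 36000 + 0.35 × 15000 = 76500 + 7200 + 5250 = 88950
EV(B) = 0.2 × 65000 + 0.8 × 68000 = 13000 + 54400 = 67400
Overall = 0.22 × 88950 + 0.78 × 67400 = 19569 + 52572 = 72141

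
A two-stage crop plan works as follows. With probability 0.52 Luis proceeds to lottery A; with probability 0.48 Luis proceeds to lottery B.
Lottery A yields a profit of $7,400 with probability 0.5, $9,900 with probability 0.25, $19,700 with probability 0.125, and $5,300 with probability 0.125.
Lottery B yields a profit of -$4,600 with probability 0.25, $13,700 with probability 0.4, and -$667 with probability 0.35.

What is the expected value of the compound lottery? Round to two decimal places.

EV(A) = 0.5 × 7400 + 0.25 × 9900 + 0.125 × 19700 + 0.125 × 5300 = 3700 + 2475 + 2462.5 + 662.5 = 9300
EV(B) = 0.25 × (-4600) + 0.4 × 13700 + 0.35 × (-667) = -1150 + 5480 − 233.45 = 4096.55
Overall = 0.52 × 9300 + 0.48 × 4096.55 = 4836 + 1966.344 = 6802.344

$6,802.34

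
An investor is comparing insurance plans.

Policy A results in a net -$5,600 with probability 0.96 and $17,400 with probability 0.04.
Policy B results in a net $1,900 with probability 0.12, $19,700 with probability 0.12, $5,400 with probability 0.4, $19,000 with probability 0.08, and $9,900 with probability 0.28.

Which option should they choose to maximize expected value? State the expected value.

Policy B ($9,044)

Policy A = 0.96 × (-5600) + 0.04 × 17400 = -5376 + 696 = -4680
Policy B = 0.12 × 1900 + 0.12 × 19700 + 0.4 × 5400 + 0.08 × 19000 + 0.28 × 9900 = 228 + 2364 + 2160 + 1520 + 2772 = 9044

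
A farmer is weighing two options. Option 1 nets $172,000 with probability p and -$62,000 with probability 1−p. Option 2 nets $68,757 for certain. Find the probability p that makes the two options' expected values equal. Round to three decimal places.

p = 0.559

p·172000 + (1−p)·(-62000) = 68757
234000p − 62000 = 68757
p = (68757 + 62000) / 234000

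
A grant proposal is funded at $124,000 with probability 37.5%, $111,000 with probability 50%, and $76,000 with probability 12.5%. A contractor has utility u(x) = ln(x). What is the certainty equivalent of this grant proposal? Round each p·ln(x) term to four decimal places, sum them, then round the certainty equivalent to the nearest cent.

E[u] = 0.375·ln(124000) + 0.5·ln(111000) + 0.125·ln(76000) = 4.3980 + 5.8086 + 1.4048 = 11.6114
CE = e^11.6114 ≈ 110348.63

$110,348.63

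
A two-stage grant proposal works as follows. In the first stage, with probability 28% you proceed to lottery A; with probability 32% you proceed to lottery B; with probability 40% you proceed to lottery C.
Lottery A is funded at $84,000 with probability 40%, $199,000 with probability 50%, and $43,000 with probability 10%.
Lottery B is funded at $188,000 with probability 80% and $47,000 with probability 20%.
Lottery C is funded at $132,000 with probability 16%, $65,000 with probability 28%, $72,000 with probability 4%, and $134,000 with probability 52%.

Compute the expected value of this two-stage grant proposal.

$134,360

EV(A) = 0.4 × 84000 + 0.5 × 199000 + 0.1 × 43000 = 33600 + 99500 + 4300 = 137400
EV(B) = 0.8 × 188000 + 0.2 × 47000 = 150400 + 9400 = 159800
EV(C) = 0.16 × 132000 + 0.28 × 65000 + 0.04 × 72000 + 0.52 × 134000 = 21120 + 18200 + 2880 + 69680 = 111880
Overall = 0.28 × 137400 + 0.32 × 159800 + 0.4 × 111880 = 38472 + 51136 + 44752 = 134360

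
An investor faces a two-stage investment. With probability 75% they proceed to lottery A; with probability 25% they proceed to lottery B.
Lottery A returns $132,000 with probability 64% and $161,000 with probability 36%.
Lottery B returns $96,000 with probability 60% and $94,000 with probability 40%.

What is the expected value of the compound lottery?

EV(A) = 0.64 × 132000 + 0.36 × 161000 = 84480 + 57960 = 142440
EV(B) = 0.6 × 96000 + 0.4 × 94000 = 57600 + 37600 = 95200
Overall = 0.75 × 142440 + 0.25 × 95200 = 106830 + 23800 = 130630

$130,630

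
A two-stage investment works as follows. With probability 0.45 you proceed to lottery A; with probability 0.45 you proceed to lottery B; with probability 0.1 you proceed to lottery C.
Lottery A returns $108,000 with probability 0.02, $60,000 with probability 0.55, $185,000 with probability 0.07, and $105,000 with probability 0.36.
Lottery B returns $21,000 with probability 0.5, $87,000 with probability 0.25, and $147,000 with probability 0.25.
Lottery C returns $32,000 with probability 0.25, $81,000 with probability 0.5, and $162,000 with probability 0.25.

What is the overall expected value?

$78,609.50

EV(A) = 0.02 × 108000 + 0.55 × 60000 + 0.07 × 185000 + 0.36 × 105000 = 2160 + 33000 + 12950 + 37800 = 85910
EV(B) = 0.5 × 21000 + 0.25 × 87000 + 0.25 × 147000 = 10500 + 21750 + 36750 = 69000
EV(C) = 0.25 × 32000 + 0.5 × 81000 + 0.25 × 162000 = 8000 + 40500 + 40500 = 89000
Overall = 0.45 × 85910 + 0.45 × 69000 + 0.1 × 89000 = 38659.5 + 31050 + 8900 = 78609.5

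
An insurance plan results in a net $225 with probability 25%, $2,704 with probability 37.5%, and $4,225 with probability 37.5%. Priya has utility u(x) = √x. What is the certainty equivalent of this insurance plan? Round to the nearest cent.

E[u] = 0.25·√225 + 0.375·√2704 + 0.375·√4225 = 0.25·15 + 0.375·52 + 0.375·65 = 47.625
CE = (47.625)² = 2268.140625

$2,268.14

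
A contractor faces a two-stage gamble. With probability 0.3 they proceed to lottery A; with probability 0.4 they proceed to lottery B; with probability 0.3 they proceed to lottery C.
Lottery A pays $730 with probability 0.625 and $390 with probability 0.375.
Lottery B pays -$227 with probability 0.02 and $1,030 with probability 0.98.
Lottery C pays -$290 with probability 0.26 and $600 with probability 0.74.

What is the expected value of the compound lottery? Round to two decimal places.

EV(A) = 0.625 × 730 + 0.375 × 390 = 456.25 + 146.25 = 602.5
EV(B) = 0.02 × (-227) + 0.98 × 1030 = -4.54 + 1009.4 = 1004.86
EV(C) = 0.26 × (-290) + 0.74 × 600 = -75.4 + 444 = 368.6
Overall = 0.3 × 602.5 + 0.4 × 1004.86 + 0.3 × 368.6 = 180.75 + 401.944 + 110.58 = 693.274

$693.27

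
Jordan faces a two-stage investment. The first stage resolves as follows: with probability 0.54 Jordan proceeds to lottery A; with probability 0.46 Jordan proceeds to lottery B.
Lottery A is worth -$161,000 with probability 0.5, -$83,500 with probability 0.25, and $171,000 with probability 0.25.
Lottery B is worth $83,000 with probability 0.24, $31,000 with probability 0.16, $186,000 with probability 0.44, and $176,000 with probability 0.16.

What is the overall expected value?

EV(A) = 0.5 × (-161000) + 0.25 × (-83500) + 0.25 × 171000 = -80500 − 20875 + 42750 = -58625
EV(B) = 0.24 × 83000 + 0.16 × 31000 + 0.44 × 186000 + 0.16 × 176000 = 19920 + 4960 + 81840 + 28160 = 134880
Overall = 0.54 × (-58625) + 0.46 × 134880 = -31657.5 + 62044.8 = 30387.3

$30,387.30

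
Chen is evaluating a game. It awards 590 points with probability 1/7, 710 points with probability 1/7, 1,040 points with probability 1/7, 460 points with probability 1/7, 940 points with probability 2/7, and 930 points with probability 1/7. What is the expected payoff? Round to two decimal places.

EV = 1/7 × 590 + 1/7 × 710 + 1/7 × 1040 + 1/7 × 460 + 2/7 × 940 + 1/7 × 930 = 84.2857 + 101.4286 + 148.5714 + 65.7143 + 268.5714 + 132.8571 = 801.4286

801.43 points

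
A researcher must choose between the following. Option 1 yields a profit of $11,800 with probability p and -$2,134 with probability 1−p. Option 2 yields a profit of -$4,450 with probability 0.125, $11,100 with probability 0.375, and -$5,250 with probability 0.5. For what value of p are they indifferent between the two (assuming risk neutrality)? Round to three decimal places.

p = 0.224

EV(Option 2) = 0.125 × (-4450) + 0.375 × 11100 + 0.5 × (-5250) = -556.25 + 4162.5 − 2625 = 981.25
p·11800 + (1−p)·(-2134) = 981.25
13934p − 2134 = 981.25
p = (981.25 + 2134) / 13934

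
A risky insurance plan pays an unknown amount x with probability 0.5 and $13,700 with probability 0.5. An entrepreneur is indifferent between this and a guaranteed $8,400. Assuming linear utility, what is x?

0.5·x + 0.5·13700 = 8400
0.5·x = 8400 − 6850 = 1550
x = 1550 / 0.5 = 3100

x = $3,100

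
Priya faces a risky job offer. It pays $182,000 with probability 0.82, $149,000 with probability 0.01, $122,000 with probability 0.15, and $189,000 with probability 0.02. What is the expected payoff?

$172,810

EV = 0.82 × 182000 + 0.01 × 149000 + 0.15 × 122000 + 0.02 × 189000 = 149240 + 1490 + 18300 + 3780 = 172810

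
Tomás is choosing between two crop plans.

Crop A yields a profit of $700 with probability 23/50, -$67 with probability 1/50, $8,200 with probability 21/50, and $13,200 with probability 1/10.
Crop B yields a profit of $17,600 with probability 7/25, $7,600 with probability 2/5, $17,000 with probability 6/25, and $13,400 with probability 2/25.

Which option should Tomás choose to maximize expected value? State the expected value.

Crop A = 23/50 × 700 + 1/50 × (-67) + 21/50 × 8200 + 1/10 × 13200 = 322 − 1.34 + 3444 + 1320 = 5084.66
Crop B = 7/25 × 17600 + 2/5 × 7600 + 6/25 × 17000 + 2/25 × 13400 = 4928 + 3040 + 4080 + 1072 = 13120

Crop B ($13,120)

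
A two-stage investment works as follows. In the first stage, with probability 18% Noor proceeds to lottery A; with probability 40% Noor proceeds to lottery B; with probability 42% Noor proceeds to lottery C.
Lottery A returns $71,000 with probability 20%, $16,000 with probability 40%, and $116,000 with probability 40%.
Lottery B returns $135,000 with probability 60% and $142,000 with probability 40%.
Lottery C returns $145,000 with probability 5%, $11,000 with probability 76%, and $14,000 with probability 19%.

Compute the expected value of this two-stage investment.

$74,853.40

EV(A) = 0.2 × 71000 + 0.4 × 16000 + 0.4 × 116000 = 14200 + 6400 + 46400 = 67000
EV(B) = 0.6 × 135000 + 0.4 × 142000 = 81000 + 56800 = 137800
EV(C) = 0.05 × 145000 + 0.76 × 11000 + 0.19 × 14000 = 7250 + 8360 + 2660 = 18270
Overall = 0.18 × 67000 + 0.4 × 137800 + 0.42 × 18270 = 12060 + 55120 + 7673.4 = 74853.4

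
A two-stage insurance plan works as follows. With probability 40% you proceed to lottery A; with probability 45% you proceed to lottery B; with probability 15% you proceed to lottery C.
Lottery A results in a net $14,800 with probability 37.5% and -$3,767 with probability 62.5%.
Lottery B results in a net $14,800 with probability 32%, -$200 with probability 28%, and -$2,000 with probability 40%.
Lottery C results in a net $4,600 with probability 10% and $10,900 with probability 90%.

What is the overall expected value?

EV(A) = 0.375 × 14800 + 0.625 × (-3767) = 5550 − 2354.375 = 3195.625
EV(B) = 0.32 × 14800 + 0.28 × (-200) + 0.4 × (-2000) = 4736 − 56 − 800 = 3880
EV(C) = 0.1 × 4600 + 0.9 × 10900 = 460 + 9810 = 10270
Overall = 0.4 × 3195.625 + 0.45 × 3880 + 0.15 × 10270 = 1278.25 + 1746 + 1540.5 = 4564.75

$4,564.75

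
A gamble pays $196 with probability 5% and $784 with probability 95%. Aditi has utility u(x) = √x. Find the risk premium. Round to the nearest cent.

E[u] = 0.05·√196 + 0.95·√784 = 0.05·14 + 0.95·28 = 27.3
CE = (27.3)² = 745.29
Risk premium = EV − CE = 754.6 − 745.29 = 9.31

$9.31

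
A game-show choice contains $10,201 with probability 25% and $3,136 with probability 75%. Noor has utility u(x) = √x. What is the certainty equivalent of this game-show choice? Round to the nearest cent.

$4,522.56

E[u] = 0.25·√10201 + 0.75·√3136 = 0.25·101 + 0.75·56 = 67.25
CE = (67.25)² = 4522.5625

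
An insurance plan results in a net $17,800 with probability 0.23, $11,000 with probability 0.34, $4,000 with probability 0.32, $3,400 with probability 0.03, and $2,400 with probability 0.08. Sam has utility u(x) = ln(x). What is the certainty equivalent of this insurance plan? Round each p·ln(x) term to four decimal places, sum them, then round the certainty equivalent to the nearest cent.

$7,597.69

E[u] = 0.23·ln(17800) + 0.34·ln(11000) + 0.32·ln(4000) + 0.03·ln(3400) + 0.08·ln(2400) = 2.2510 + 3.1639 + 2.6541 + 0.2439 + 0.6227 = 8.9356
CE = e^8.9356 ≈ 7597.69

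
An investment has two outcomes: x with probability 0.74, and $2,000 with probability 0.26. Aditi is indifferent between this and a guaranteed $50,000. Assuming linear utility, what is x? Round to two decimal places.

0.74·x + 0.26·2000 = 50000
0.74·x = 50000 − 520 = 49480
x = 49480 / 0.74 = 66864.8649

x = $66,864.86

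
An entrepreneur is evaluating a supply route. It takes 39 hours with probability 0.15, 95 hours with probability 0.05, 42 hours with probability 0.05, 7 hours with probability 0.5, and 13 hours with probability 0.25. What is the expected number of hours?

EV = 0.15 × 39 + 0.05 × 95 + 0.05 × 42 + 0.5 × 7 + 0.25 × 13 = 5.85 + 4.75 + 2.1 + 3.5 + 3.25 = 19.45

19.45 hours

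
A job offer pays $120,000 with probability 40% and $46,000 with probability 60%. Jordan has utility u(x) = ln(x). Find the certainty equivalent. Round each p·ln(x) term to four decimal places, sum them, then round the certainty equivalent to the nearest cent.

E[u] = 0.4·ln(120000) + 0.6·ln(46000) = 4.6781 + 6.4418 = 11.1199
CE = e^11.1199 ≈ 67501.16

$67,501.16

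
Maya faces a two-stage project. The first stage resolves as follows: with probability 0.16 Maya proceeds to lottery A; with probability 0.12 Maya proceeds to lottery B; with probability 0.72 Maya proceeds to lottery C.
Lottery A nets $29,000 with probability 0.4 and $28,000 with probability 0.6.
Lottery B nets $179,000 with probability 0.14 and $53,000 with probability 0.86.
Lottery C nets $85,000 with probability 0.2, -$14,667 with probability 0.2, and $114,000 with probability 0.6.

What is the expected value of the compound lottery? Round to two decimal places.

$72,396.75

EV(A) = 0.4 × 29000 + 0.6 × 28000 = 11600 + 16800 = 28400
EV(B) = 0.14 × 179000 + 0.86 × 53000 = 25060 + 45580 = 70640
EV(C) = 0.2 × 85000 + 0.2 × (-14667) + 0.6 × 114000 = 17000 − 2933.4 + 68400 = 82466.6
Overall = 0.16 × 28400 + 0.12 × 70640 + 0.72 × 82466.6 = 4544 + 8476.8 + 59375.952 = 72396.752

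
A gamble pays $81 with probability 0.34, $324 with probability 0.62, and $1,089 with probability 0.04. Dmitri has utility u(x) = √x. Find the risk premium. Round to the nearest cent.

E[u] = 0.34·√81 + 0.62·√324 + 0.04·√1089 = 0.34·9 + 0.62·18 + 0.04·33 = 15.54
CE = (15.54)² = 241.4916
Risk premium = EV − CE = 271.98 − 241.4916 = 30.4884

$30.49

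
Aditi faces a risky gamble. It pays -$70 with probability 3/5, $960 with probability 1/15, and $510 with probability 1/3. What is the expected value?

EV = 3/5 × (-70) + 1/15 × 960 + 1/3 × 510 = -42 + 64 + 170 = 192

$192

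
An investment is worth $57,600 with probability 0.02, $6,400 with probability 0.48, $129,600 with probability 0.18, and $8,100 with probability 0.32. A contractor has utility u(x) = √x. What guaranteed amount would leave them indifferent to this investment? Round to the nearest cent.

$18,714.24

E[u] = 0.02·√57600 + 0.48·√6400 + 0.18·√129600 + 0.32·√8100 = 0.02·240 + 0.48·80 + 0.18·360 + 0.32·90 = 136.8
CE = (136.8)² = 18714.24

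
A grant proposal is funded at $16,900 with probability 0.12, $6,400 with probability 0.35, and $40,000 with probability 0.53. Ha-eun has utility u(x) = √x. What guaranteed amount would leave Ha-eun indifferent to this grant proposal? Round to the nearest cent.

$22,380.16

E[u] = 0.12·√16900 + 0.35·√6400 + 0.53·√40000 = 0.12·130 + 0.35·80 + 0.53·200 = 149.6
CE = (149.6)² = 22380.16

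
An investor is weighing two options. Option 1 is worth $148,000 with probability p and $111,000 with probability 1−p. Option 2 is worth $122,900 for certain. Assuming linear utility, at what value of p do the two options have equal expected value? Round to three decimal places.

p = 0.322

p·148000 + (1−p)·111000 = 122900
37000p + 111000 = 122900
p = (122900 − 111000) / 37000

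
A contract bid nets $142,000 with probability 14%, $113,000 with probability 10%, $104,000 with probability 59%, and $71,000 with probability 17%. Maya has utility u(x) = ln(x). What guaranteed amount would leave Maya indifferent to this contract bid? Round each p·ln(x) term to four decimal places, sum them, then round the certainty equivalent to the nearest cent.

$102,662.28

E[u] = 0.14·ln(142000) + 0.1·ln(113000) + 0.59·ln(104000) + 0.17·ln(71000) = 1.6609 + 1.1635 + 6.8158 + 1.8990 = 11.5392
CE = e^11.5392 ≈ 102662.28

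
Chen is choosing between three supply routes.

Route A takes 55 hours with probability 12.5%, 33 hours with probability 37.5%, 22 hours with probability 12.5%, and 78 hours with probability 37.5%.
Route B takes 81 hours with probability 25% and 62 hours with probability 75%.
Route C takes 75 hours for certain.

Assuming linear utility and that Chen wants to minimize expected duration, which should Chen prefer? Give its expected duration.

Route A (51.25 hours)

Route A = 0.125 × 55 + 0.375 × 33 + 0.125 × 22 + 0.375 × 78 = 6.875 + 12.375 + 2.75 + 29.25 = 51.25
Route B = 0.25 × 81 + 0.75 × 62 = 20.25 + 46.5 = 66.75
Route C: 75 (certain)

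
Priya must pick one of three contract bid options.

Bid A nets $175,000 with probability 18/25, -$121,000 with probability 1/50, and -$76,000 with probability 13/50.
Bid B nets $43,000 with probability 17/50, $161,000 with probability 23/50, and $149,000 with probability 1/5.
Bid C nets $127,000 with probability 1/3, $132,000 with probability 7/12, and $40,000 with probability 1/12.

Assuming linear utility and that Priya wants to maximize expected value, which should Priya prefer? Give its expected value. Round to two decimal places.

Bid C ($122,666.67)

Bid A = 18/25 × 175000 + 1/50 × (-121000) + 13/50 × (-76000) = 126000 − 2420 − 19760 = 103820
Bid B = 17/50 × 43000 + 23/50 × 161000 + 1/5 × 149000 = 14620 + 74060 + 29800 = 118480
Bid C = 1/3 × 127000 + 7/12 × 132000 + 1/12 × 40000 = 42333.3333 + 77000 + 3333.3333 = 122666.6667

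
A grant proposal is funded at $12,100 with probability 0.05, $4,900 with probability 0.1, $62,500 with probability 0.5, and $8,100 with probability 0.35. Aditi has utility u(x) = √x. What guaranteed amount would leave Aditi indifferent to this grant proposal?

$28,561

E[u] = 0.05·√12100 + 0.1·√4900 + 0.5·√62500 + 0.35·√8100 = 0.05·110 + 0.1·70 + 0.5·250 + 0.35·90 = 169
CE = (169)² = 28561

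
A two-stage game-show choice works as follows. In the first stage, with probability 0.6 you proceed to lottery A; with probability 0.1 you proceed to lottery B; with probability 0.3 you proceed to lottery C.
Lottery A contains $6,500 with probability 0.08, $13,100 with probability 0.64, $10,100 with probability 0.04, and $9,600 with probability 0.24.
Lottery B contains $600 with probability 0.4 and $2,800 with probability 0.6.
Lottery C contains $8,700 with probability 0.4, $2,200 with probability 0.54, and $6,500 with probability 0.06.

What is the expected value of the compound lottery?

EV(A) = 0.08 × 6500 + 0.64 × 13100 + 0.04 × 10100 + 0.24 × 9600 = 520 + 8384 + 404 + 2304 = 11612
EV(B) = 0.4 × 600 + 0.6 × 2800 = 240 + 1680 = 1920
EV(C) = 0.4 × 8700 + 0.54 × 2200 + 0.06 × 6500 = 3480 + 1188 + 390 = 5058
Overall = 0.6 × 11612 + 0.1 × 1920 + 0.3 × 5058 = 6967.2 + 192 + 1517.4 = 8676.6

$8,676.60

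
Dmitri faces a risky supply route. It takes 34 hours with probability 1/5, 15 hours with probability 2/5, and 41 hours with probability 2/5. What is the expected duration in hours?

EV = 1/5 × 34 + 2/5 × 15 + 2/5 × 41 = 6.8 + 6 + 16.4 = 29.2

29.2 hours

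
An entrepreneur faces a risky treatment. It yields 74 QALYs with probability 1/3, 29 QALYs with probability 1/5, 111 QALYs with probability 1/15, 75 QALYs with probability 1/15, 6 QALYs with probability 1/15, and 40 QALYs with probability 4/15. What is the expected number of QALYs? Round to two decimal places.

EV = 1/3 × 74 + 1/5 × 29 + 1/15 × 111 + 1/15 × 75 + 1/15 × 6 + 4/15 × 40 = 24.6667 + 5.8 + 7.4 + 5 + 0.4 + 10.6667 = 53.9333

53.93 QALYs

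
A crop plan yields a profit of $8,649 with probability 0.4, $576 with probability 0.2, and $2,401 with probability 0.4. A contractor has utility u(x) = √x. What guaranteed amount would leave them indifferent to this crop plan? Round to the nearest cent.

E[u] = 0.4·√8649 + 0.2·√576 + 0.4·√2401 = 0.4·93 + 0.2·24 + 0.4·49 = 61.6
CE = (61.6)² = 3794.56

$3,794.56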